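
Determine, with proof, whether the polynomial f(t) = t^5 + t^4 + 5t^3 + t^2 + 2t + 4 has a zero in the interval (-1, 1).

f(-1) = -2 and f(1) = 14, which have opposite signs.
As a polynomial, f is continuous on every closed interval.
By the Intermediate Value Theorem, f takes the value 0 somewhere in the open interval.

Such a root exists.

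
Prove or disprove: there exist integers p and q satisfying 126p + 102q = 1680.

Every value of 126p + 102q is a multiple of gcd(126, 102) = 6; since 6 ∣ 1680, solutions exist.
Dividing through by 6 reduces the equation to 21p + 17q = 280.
Euclidean algorithm: 21 = 1·17 + 4, 17 = 4·4 + 1, 4 = 4·1 + 0.
Unwinding: 1 = 17 − 4·4 = 17 − 4·(21 − 1·17) = −4·21 + 5·17, i.e. 21·(-4) + 17·5 = 1.
Scaling by 280 gives the particular solution (p, q) = (-1120, 1400).
Shifting by a multiple of (17, −21) keeps it a solution: p = -1120 + 66·17 = 2, q = 1400 − 66·21 = 14.
Indeed 126·2 + 102·14 = 252 + 1428 = 1680.

p = 2, q = 14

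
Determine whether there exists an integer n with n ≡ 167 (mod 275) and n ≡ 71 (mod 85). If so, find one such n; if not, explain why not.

No, no such integer exists.

Both moduli are multiples of 5 = gcd(275, 85), so any solution would satisfy n ≡ 167 and n ≡ 71 modulo 5 simultaneously.
These are incompatible: 167 − 71 = 96 is not divisible by 5.
So no integer satisfies both congruences.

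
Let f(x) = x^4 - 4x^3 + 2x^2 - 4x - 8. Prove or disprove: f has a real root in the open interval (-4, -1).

The endpoint values f(-4) = 552 and f(-1) = 3 are both positive. Claim: f(x) > 0 for every x in (-4, -1).
Substitute x = -1 − u, where 0 < u < 3 on the interval. Expanding, f(-1 − u) = u^4 + 8u^3 + 20u^2 + 24u + 3.
The nonzero coefficients here are all positive, so for u > 0 every term is positive (or zero), and the constant term 3 is strictly positive.
Therefore f(x) > 0 throughout (-4, -1), and f has no zero there.

No.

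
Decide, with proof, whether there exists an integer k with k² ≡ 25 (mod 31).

k = 26

Take k = 26. Then 26² = 676 = 21·31 + 25, so 26² ≡ 25 (mod 31).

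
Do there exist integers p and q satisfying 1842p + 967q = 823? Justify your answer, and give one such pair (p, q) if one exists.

p = 422, q = -803

1842 and 967 are coprime, so 1842p + 967q ranges over all of ℤ.
Dividing repeatedly: 1842 = 1·967 + 875, 967 = 1·875 + 92, 875 = 9·92 + 47, 92 = 1·47 + 45, 47 = 1·45 + 2, 45 = 22·2 + 1, 2 = 2·1 + 0.
Back-substituting, 1 = 45 − 22·2 = 45 − 22·(47 − 1·45) = −22·47 + 23·45 = −22·47 + 23·(92 − 1·47) = 23·92 − 45·47 = 23·92 − 45·(875 − 9·92) = −45·875 + 428·92 = −45·875 + 428·(967 − 1·875) = 428·967 − 473·875 = 428·967 − 473·(1842 − 1·967) = −473·1842 + 901·967; that is, 1842·(-473) + 967·901 = 1.
Scaling by 823 gives the particular solution (p, q) = (-389279, 741523).
Shifting by a multiple of (967, −1842) keeps it a solution: p = -389279 + 403·967 = 422, q = 741523 − 403·1842 = -803.
Check: 1842·422 + 967·(-803) = 777324 − 776501 = 823. ✓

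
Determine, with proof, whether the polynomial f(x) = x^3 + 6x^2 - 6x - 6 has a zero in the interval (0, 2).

f(0) = -6 and f(2) = 14, which have opposite signs.
f is continuous everywhere (it is a polynomial), in particular on [0, 2].
By the Intermediate Value Theorem, f takes the value 0 somewhere in the open interval.

Such a root exists.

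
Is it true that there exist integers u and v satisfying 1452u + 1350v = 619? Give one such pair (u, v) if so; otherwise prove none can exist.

Both 1452 and 1350 are divisible by gcd(1452, 1350) = 6, hence so is any combination 1452u + 1350v.
However 619 leaves remainder 1 on division by 6.
Therefore 1452u + 1350v = 619 has no solution in integers.

No such integers exist.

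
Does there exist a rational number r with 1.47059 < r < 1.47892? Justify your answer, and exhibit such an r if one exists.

r = 28/19

Scale by 19: the interval becomes (27.94121, 28.09948), which contains the integer 28.
Hence 28/19 is a rational number with 1.47059 < 28/19 < 1.47892.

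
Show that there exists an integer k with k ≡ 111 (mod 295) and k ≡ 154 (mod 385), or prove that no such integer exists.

No such integer exists.

gcd(295, 385) = 5. If k ≡ 111 (mod 295) and k ≡ 154 (mod 385), then k ≡ 111 (mod 5) and k ≡ 154 (mod 5).
However 111 ≡ 1 and 154 ≡ 4 (mod 5), and 1 ≠ 4.
Therefore no such k exists.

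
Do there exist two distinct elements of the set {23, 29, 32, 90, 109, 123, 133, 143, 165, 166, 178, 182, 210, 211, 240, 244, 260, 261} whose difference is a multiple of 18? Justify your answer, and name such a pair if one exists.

Residues mod 18: 23↦5, 29↦11, 32↦14, 90↦0, 109↦1, 123↦15, 133↦7, 143↦17, 165↦3, 166↦4, 178↦16, 182↦2, 210↦12, 211↦13, 240↦6, 244↦10, 260↦8, 261↦9.
No residue repeats among the 18 elements, so no pair has difference ≡ 0 (mod 18).

There is no such pair.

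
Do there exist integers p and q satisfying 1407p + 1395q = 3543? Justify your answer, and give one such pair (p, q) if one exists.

p = 179, q = -178

gcd(1407, 1395) = 3, and 3 divides 3543, so integer solutions exist.
Dividing through by 3 reduces the equation to 469p + 465q = 1181.
Run the Euclidean algorithm on 469 and 465: 469 = 1·465 + 4, 465 = 116·4 + 1, 4 = 4·1 + 0.
Unwinding: 1 = 465 − 116·4 = 465 − 116·(469 − 1·465) = −116·469 + 117·465, i.e. 469·(-116) + 465·117 = 1.
Multiplying through by 1181: p = (-116)·1181 = -136996, q = 117·1181 = 138177 is a solution.
Adding 295·465 to p and subtracting 295·469 from q gives the tidier solution (179, -178).
Check: 1407·179 + 1395·(-178) = 251853 − 248310 = 3543. ✓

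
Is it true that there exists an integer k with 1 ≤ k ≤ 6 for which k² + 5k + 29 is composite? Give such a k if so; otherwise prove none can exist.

At k = 4: 4² + 5·4 + 29 = 65 = 5·13, which is composite.

k = 4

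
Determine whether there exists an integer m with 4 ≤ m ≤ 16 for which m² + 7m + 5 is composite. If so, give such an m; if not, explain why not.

At m = 8: 8² + 7·8 + 5 = 125 = 5·25, which is composite.

m = 8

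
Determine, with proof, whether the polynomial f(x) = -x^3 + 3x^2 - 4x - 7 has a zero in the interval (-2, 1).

Yes, f has a root in the interval.

f(-2) = 21 and f(1) = -9, which have opposite signs.
As a polynomial, f is continuous on every closed interval.
By the Intermediate Value Theorem, f takes the value 0 somewhere in the open interval.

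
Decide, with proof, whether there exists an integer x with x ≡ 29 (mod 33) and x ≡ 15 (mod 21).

Both moduli are multiples of 3 = gcd(33, 21), so any solution would satisfy x ≡ 29 and x ≡ 15 modulo 3 simultaneously.
These are incompatible: 29 − 15 = 14 is not divisible by 3.
So no integer satisfies both congruences.

No, no such integer exists.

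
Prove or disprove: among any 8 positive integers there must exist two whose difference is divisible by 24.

No; for instance {30, 31, 32, 33, 34, 35, 36, 37} is a counterexample.

Take the 8 consecutive integers 30, 31, …, 37: their residues mod 24 are all distinct because 8 ≤ 24.
The differences between them range over 1, …, 7, none of which is divisible by 24.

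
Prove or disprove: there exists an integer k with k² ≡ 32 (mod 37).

There is no such integer.

37 is prime, so by Euler's criterion 32 is a square mod 37 iff 32^((37−1)/2) = 32^18 ≡ 1 (mod 37).
Repeated squaring mod 37: 32^2 = 1024 ≡ 25; 32^4 ≡ 25² = 625 ≡ 33; 32^8 ≡ 33² = 1089 ≡ 16; 32^16 ≡ 16² = 256 ≡ 34.
Since 18 = 16 + 2, 32^18 ≡ 34 · 25; multiplying out mod 37: 34·25 = 850 ≡ 36. Thus 32^18 ≡ 36 ≡ −1 (mod 37).
The value −1 means 32 is a non-residue modulo 37, so k² ≡ 32 (mod 37) is impossible.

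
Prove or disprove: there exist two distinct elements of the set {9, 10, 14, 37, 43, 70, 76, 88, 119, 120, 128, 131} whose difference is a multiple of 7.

Yes: 9 and 37.

Reduce each element mod 7: 9↦2, 10↦3, 14↦0, 37↦2, 43↦1, 70↦0, 76↦6, 88↦4, 119↦0, 120↦1, 128↦2, 131↦5. The residue 2 repeats (at 9 and 37), and 37 − 9 = 28 = 4·7.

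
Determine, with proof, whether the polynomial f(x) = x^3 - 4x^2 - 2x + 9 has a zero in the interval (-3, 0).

f(-3) = -48 and f(0) = 9, which have opposite signs.
Since f is a polynomial it is continuous on [-3, 0].
By the Intermediate Value Theorem, f takes the value 0 somewhere in the open interval.

Such a root exists.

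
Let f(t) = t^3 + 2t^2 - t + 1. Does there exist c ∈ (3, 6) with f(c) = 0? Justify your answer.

f(3) = 43 and f(6) = 283, both positive, so a sign-change argument is unavailable; we show f keeps this sign on the whole interval.
Shift to the endpoint 3: with t = 3 + u (0 < u < 3), one computes f(3 + u) = u^3 + 11u^2 + 38u + 43.
All 4 nonzero coefficients of this polynomial in u are positive; hence for u > 0 the value is a sum of positive terms (the constant 43 among them).
Therefore f(t) > 0 throughout (3, 6), and f has no zero there.

No.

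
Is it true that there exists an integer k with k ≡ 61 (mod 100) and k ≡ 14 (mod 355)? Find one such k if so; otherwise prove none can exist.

No, no such integer exists.

Reduce both congruences modulo 5, which divides 100 and 355: they say k ≡ 61 (mod 5) and k ≡ 14 (mod 5).
These are incompatible: 61 − 14 = 47 is not divisible by 5.
Hence the system has no solution.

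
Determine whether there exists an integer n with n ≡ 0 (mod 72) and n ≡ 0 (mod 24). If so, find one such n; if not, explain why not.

gcd(72, 24) = 24. A simultaneous solution exists iff 0 ≡ 0 (mod 24); here 0 mod 24 = 0 = 0 mod 24, so it does.
In fact n = 0 itself already satisfies 0 mod 24 = 0.
Indeed 0 ≡ 0 (mod 72) and 0 ≡ 0 (mod 24).

n = 0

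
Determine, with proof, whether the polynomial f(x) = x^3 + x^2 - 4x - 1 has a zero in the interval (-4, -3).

No.

f(-4) = -33 and f(-3) = -7, both negative, so a sign-change argument is unavailable; we show f keeps this sign on the whole interval.
Shift to the endpoint -3: with x = -3 − u (0 < u < 1), one computes f(-3 − u) = -u^3 - 8u^2 - 17u - 7.
The nonzero coefficients here are all negative, so for u > 0 every term is negative (or zero), and the constant term -7 is strictly negative.
So f is strictly negative on (-4, -3); no root exists in the interval.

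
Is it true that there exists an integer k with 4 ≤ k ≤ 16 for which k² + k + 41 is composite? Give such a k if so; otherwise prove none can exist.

The values for k = 4, 5, …, 16 are 61, 71, 83, 97, 113, 131, 151, 173, 197, 223, 251, 281, 313, and each of these is prime.
So no value in the range makes the expression composite.

No, no such integer k in that range exists.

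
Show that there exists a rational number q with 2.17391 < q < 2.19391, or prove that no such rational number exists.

Multiplying by 11: 11·2.17391 = 23.91301 and 11·2.19391 = 24.13301, so the integer 24 lies strictly between them.
Hence 24/11 is a rational number with 2.17391 < 24/11 < 2.19391.

q = 24/11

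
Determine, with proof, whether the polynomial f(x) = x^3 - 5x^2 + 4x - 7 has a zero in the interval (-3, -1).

No.

f(-3) = -91 and f(-1) = -17, both negative, so a sign-change argument is unavailable; we show f keeps this sign on the whole interval.
Shift to the endpoint -1: with x = -1 − u (0 < u < 2), one computes f(-1 − u) = -u^3 - 8u^2 - 17u - 17.
All 4 nonzero coefficients of this polynomial in u are negative; hence for u > 0 the value is a sum of negative terms (the constant -17 among them).
Therefore f(x) < 0 throughout (-3, -1), and f has no zero there.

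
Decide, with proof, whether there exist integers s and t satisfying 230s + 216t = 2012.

Every value of 230s + 216t is a multiple of gcd(230, 216) = 2; since 2 ∣ 2012, solutions exist.
Dividing through by 2 reduces the equation to 115s + 108t = 1006.
Run the Euclidean algorithm on 115 and 108: 115 = 1·108 + 7, 108 = 15·7 + 3, 7 = 2·3 + 1, 3 = 3·1 + 0.
Unwinding: 1 = 7 − 2·3 = 7 − 2·(108 − 15·7) = −2·108 + 31·7 = −2·108 + 31·(115 − 1·108) = 31·115 − 33·108, i.e. 115·31 + 108·(-33) = 1.
Multiplying through by 1006: s = 31·1006 = 31186, t = (-33)·1006 = -33198 is a solution.
Shifting by a multiple of (108, −115) keeps it a solution: s = 31186 − 288·108 = 82, t = -33198 + 288·115 = -78.
Indeed 230·82 + 216·(-78) = 18860 − 16848 = 2012.

s = 82, t = -78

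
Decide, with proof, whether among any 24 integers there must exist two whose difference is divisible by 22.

True.

Partition the integers by their residue mod 22; there are 22 classes.
Placing 24 integers into 22 classes, some class receives at least two — say a and b.
Then a ≡ b (mod 22), i.e. 22 ∣ (a − b).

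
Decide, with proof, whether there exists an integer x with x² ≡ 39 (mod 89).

x = 22

x = 22 works: 22² = 484, and 484 − 39 = 445 = 5·89.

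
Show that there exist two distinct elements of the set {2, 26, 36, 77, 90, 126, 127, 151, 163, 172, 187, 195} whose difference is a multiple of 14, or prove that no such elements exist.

No, no such pair exists.

Two integers differ by a multiple of 14 exactly when they have the same residue mod 14. The residues are 2↦2, 26↦12, 36↦8, 77↦7, 90↦6, 126↦0, 127↦1, 151↦11, 163↦9, 172↦4, 187↦5, 195↦13.
These 12 residues are pairwise different, hence no difference of two elements is divisible by 14.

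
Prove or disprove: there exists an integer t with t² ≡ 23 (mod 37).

Apply Euler's criterion with the prime 37: 23 is a quadratic residue iff 23^18 ≡ 1 (mod 37), and a non-residue iff it is ≡ −1.
Repeated squaring mod 37: 23^2 = 529 ≡ 11; 23^4 ≡ 11² = 121 ≡ 10; 23^8 ≡ 10² = 100 ≡ 26; 23^16 ≡ 26² = 676 ≡ 10.
Since 18 = 16 + 2, 23^18 ≡ 10 · 11; multiplying out mod 37: 10·11 = 110 ≡ 36. Thus 23^18 ≡ 36 ≡ −1 (mod 37).
By Euler's criterion 23 is a quadratic non-residue mod 37: no t satisfies t² ≡ 23 (mod 37).

No, no such integer exists.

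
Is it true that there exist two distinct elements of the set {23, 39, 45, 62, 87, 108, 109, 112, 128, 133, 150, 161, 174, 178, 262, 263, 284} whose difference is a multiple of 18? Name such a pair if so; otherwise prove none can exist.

Two integers differ by a multiple of 18 exactly when they have the same residue mod 18. The residues are 23↦5, 39↦3, 45↦9, 62↦8, 87↦15, 108↦0, 109↦1, 112↦4, 128↦2, 133↦7, 150↦6, 161↦17, 174↦12, 178↦16, 262↦10, 263↦11, 284↦14.
No residue repeats among the 17 elements, so no pair has difference ≡ 0 (mod 18).

There is no such pair.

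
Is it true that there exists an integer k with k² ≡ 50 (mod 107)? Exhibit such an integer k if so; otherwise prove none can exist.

No such integer exists.

107 is prime, so by Euler's criterion 50 is a square mod 107 iff 50^((107−1)/2) = 50^53 ≡ 1 (mod 107).
Squaring successively (mod 107): 50^2 = 2500 ≡ 39; 50^4 ≡ 39² = 1521 ≡ 23; 50^8 ≡ 23² = 529 ≡ 101; 50^16 ≡ 101² = 10201 ≡ 36; 50^32 ≡ 36² = 1296 ≡ 12.
Since 53 = 32 + 16 + 4 + 1, 50^53 ≡ 12 · 36 · 23 · 50; multiplying out mod 107: 12·36 = 432 ≡ 4, then 4·23 = 92 ≡ 92, then 92·50 = 4600 ≡ 106. Thus 50^53 ≡ 106 ≡ −1 (mod 107).
By Euler's criterion 50 is a quadratic non-residue mod 107: no k satisfies k² ≡ 50 (mod 107).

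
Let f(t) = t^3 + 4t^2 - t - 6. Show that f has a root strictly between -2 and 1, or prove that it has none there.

f(-2) = 4 and f(1) = -2, which have opposite signs.
Since f is a polynomial it is continuous on [-2, 1].
By the Intermediate Value Theorem, f takes the value 0 somewhere in the open interval.

Such a root exists.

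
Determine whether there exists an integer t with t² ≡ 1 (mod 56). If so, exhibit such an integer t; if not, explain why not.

Take t = 55. Then 55² = 3025 = 54·56 + 1, so 55² ≡ 1 (mod 56).

t = 55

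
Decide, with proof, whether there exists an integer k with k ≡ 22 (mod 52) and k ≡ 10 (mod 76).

k = 542

Here gcd(52, 76) = 4, and both 22 and 10 leave remainder 2 mod 4, so the system is consistent.
Write k = 22 + 52t. Then 52t ≡ 10 − 22 ≡ 64 (mod 76); dividing through by 4 gives 13t ≡ 16 (mod 19).
Since 13·3 = 39 = 2·19 + 1, the inverse of 13 mod 19 is 3.
Multiplying by 3: t ≡ 3·16 = 48 ≡ 10 (mod 19).
Then k = 22 + 52·10 = 542.
Check: 542 mod 52 = 22, 542 mod 76 = 10. ✓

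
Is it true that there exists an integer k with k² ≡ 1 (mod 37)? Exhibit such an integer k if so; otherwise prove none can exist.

k = 1

Take k = 1. Then 1² = 1, and since 0 ≤ 1 < 37 this is already reduced: 1² ≡ 1 (mod 37).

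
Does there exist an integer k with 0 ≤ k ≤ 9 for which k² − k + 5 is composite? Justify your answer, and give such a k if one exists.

At k = 6: 6² − 6 + 5 = 35 = 5·7, which is composite.

k = 6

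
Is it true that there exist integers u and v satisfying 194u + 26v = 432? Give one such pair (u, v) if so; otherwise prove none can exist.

u = 10, v = -58

gcd(194, 26) = 2, and 2 divides 432, so integer solutions exist.
Dividing through by 2 reduces the equation to 97u + 13v = 216.
Dividing repeatedly: 97 = 7·13 + 6, 13 = 2·6 + 1, 6 = 6·1 + 0.
Working back up the chain: 1 = 13 − 2·6 = 13 − 2·(97 − 7·13) = −2·97 + 15·13. So 97·(-2) + 13·15 = 1.
Scaling by 216 gives the particular solution (u, v) = (-432, 3240).
Shifting by a multiple of (13, −97) keeps it a solution: u = -432 + 34·13 = 10, v = 3240 − 34·97 = -58.
Check: 194·10 + 26·(-58) = 1940 − 1508 = 432. ✓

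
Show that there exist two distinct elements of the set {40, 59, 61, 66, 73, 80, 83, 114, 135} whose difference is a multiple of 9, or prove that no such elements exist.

Residues mod 9: 40↦4, 59↦5, 61↦7, 66↦3, 73↦1, 80↦8, 83↦2, 114↦6, 135↦0.
No residue repeats among the 9 elements, so no pair has difference ≡ 0 (mod 9).

No, no such pair exists.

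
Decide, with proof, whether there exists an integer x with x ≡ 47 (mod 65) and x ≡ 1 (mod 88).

The moduli 65 and 88 are coprime, so by the Chinese Remainder Theorem a unique solution modulo 5720 exists.
Any solution of the first congruence is x = 47 + 65t; substituting into the second, 65t ≡ 1 − 47 ≡ 42 (mod 88).
To invert 65 modulo 88: 88 = 1·65 + 23, 65 = 2·23 + 19, 23 = 1·19 + 4, 19 = 4·4 + 3, 4 = 1·3 + 1, 3 = 3·1 + 0, and unwinding, 1 = 4 − 1·3 = 4 − (19 − 4·4) = −19 + 5·4 = −19 + 5·(23 − 1·19) = 5·23 − 6·19 = 5·23 − 6·(65 − 2·23) = −6·65 + 17·23 = −6·65 + 17·(88 − 1·65) = 17·88 − 23·65. Thus 65⁻¹ ≡ -23 ≡ 65 (mod 88).
Multiplying by 65: t ≡ 65·42 = 2730 ≡ 2 (mod 88).
Taking t = 2 gives x = 47 + 65·2 = 177.
Check: 177 mod 65 = 47, 177 mod 88 = 1. ✓

x = 177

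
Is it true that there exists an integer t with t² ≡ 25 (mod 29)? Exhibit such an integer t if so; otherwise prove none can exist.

t = 5

Take t = 5. Then 5² = 25, and since 0 ≤ 25 < 29 this is already reduced: 5² ≡ 25 (mod 29).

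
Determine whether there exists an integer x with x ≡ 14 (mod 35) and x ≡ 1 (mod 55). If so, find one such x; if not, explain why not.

Reduce both congruences modulo 5, which divides 35 and 55: they say x ≡ 14 (mod 5) and x ≡ 1 (mod 5).
But 14 mod 5 = 4 while 1 mod 5 = 1, a contradiction.
So no integer satisfies both congruences.

No, no such integer exists.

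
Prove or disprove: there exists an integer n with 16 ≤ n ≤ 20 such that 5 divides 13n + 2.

At n = 16 we get 13·16 + 2 = 210, and 210 = 5·42.

n = 16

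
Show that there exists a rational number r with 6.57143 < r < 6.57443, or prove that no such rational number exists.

Multiplying by 54: 54·6.57143 = 354.85722 and 54·6.57443 = 355.01922, so the integer 355 lies strictly between them.
So r = 355/54 works: it is a ratio of integers, and dividing 54·6.57143 < 355 < 54·6.57443 through by 54 gives 6.57143 < 355/54 < 6.57443.

r = 355/54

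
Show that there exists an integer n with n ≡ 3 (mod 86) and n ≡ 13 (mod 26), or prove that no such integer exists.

The moduli are not coprime: gcd(86, 26) = 2. Compatibility requires 2 ∣ (13 − 3) = 10, which holds, so solutions exist.
Write n = 3 + 86t. Then 86t ≡ 13 − 3 ≡ 10 (mod 26); dividing through by 2 gives 43t ≡ 5 (mod 13).
43 ≡ 4 (mod 13), so this reads 4t ≡ 5 (mod 13). Note 4·10 = 40 ≡ 1 (mod 13) (as 40 − 1 = 3·13), so 4⁻¹ ≡ 10.
Therefore t ≡ 10·5 = 50 ≡ 11 (mod 13).
Then n = 3 + 86·11 = 949.
Check: 949 mod 86 = 3, 949 mod 26 = 13. ✓

n = 949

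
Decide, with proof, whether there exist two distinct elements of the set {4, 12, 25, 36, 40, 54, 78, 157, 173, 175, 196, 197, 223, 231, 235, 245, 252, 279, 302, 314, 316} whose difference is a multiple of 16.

The pair (4, 36) works.

Reduce each element mod 16: 4↦4, 12↦12, 25↦9, 36↦4, 40↦8, 54↦6, 78↦14, 157↦13, 173↦13, 175↦15, 196↦4, 197↦5, 223↦15, 231↦7, 235↦11, 245↦5, 252↦12, 279↦7, 302↦14, 314↦10, 316↦12. The residue 4 repeats (at 4 and 36), and 36 − 4 = 32 = 2·16.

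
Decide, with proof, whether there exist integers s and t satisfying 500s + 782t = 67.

There are no such integers.

Any value of 500s + 782t is a multiple of gcd(500, 782) = 2.
However 67 leaves remainder 1 on division by 2.
So the equation is unsolvable over ℤ.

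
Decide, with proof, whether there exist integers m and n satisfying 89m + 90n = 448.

89 and 90 are coprime, so 89m + 90n ranges over all of ℤ.
Euclidean algorithm: 90 = 1·89 + 1, 89 = 89·1 + 0.
Back-substituting, 1 = 90 − 1·89; that is, 89·(-1) + 90·1 = 1.
Scaling by 448 gives the particular solution (m, n) = (-448, 448).
The general solution is m = -448 + 90k, n = 448 − 89k; taking k = 5 gives the smaller pair m = 2, n = 3.
Check: 89·2 + 90·3 = 178 + 270 = 448. ✓

m = 2, n = 3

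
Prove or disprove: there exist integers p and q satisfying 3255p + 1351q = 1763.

gcd(3255, 1351) = 7, so every integer of the form 3255p + 1351q is a multiple of 7.
But 1763 is not a multiple of 7 (it leaves remainder 6).
Hence no integers p, q satisfy the equation.

No such integers exist.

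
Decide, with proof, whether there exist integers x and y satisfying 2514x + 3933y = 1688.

Both 2514 and 3933 are divisible by gcd(2514, 3933) = 3, hence so is any combination 2514x + 3933y.
However 1688 leaves remainder 2 on division by 3.
So the equation is unsolvable over ℤ.

No, no such integers exist.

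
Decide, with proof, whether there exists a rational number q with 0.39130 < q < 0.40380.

q = 2/5

Multiplying by 5: 5·0.39130 = 1.95650 and 5·0.40380 = 2.01900, so the integer 2 lies strictly between them.
So q = 2/5 works: it is a ratio of integers, and dividing 5·0.39130 < 2 < 5·0.40380 through by 5 gives 0.39130 < 2/5 < 0.40380.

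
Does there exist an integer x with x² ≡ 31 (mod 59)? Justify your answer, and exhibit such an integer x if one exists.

No, no such integer exists.

59 is prime, so by Euler's criterion 31 is a square mod 59 iff 31^((59−1)/2) = 31^29 ≡ 1 (mod 59).
Repeated squaring mod 59: 31^2 = 961 ≡ 17; 31^4 ≡ 17² = 289 ≡ 53; 31^8 ≡ 53² = 2809 ≡ 36; 31^16 ≡ 36² = 1296 ≡ 57.
Since 29 = 16 + 8 + 4 + 1, 31^29 ≡ 57 · 36 · 53 · 31; multiplying out mod 59: 57·36 = 2052 ≡ 46, then 46·53 = 2438 ≡ 19, then 19·31 = 589 ≡ 58. Thus 31^29 ≡ 58 ≡ −1 (mod 59).
By Euler's criterion 31 is a quadratic non-residue mod 59: no x satisfies x² ≡ 31 (mod 59).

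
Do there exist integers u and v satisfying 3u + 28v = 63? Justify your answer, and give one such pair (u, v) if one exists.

Since gcd(3, 28) = 1, every integer is an integer combination of 3 and 28.
Euclidean algorithm: 28 = 9·3 + 1, 3 = 3·1 + 0.
Back-substituting, 1 = 28 − 9·3; that is, 3·(-9) + 28·1 = 1.
Multiplying through by 63: u = (-9)·63 = -567, v = 1·63 = 63 is a solution.
Adding 21·28 to u and subtracting 21·3 from v gives the tidier solution (21, 0).
Indeed 3·21 + 28·0 = 63 + 0 = 63.

u = 21, v = 0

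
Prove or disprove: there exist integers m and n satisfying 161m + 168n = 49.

gcd(161, 168) = 7, and 7 divides 49, so integer solutions exist.
Dividing through by 7 reduces the equation to 23m + 24n = 7.
Dividing repeatedly: 24 = 1·23 + 1, 23 = 23·1 + 0.
Unwinding: 1 = 24 − 1·23, i.e. 23·(-1) + 24·1 = 1.
Times 7: 23·(-7) + 24·7 = 7, so (-7, 7) solves it.
The general solution is m = -7 + 24k, n = 7 − 23k; taking k = 1 gives the smaller pair m = 17, n = -16.
Check: 161·17 + 168·(-16) = 2737 − 2688 = 49. ✓

m = 17, n = -16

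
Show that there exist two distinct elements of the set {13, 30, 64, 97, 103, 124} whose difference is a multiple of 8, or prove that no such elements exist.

No such pair exists.

Two integers differ by a multiple of 8 exactly when they have the same residue mod 8. The residues are 13↦5, 30↦6, 64↦0, 97↦1, 103↦7, 124↦4.
All 6 residues are distinct, so no two elements differ by a multiple of 8.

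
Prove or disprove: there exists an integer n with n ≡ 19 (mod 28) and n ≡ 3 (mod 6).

gcd(28, 6) = 2. A simultaneous solution exists iff 19 ≡ 3 (mod 2); here 19 mod 2 = 1 = 3 mod 2, so it does.
Step through n = 19, 19 + 28, 19 + 2·28, …: the values 19, 47, 75 reduce mod 6 to 1, 5, 3. The value 75 hits 3.
Check: 75 mod 28 = 19, 75 mod 6 = 3. ✓

n = 75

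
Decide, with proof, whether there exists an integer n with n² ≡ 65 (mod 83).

n = 27 works: 27² = 729, and 729 − 65 = 664 = 8·83.

n = 27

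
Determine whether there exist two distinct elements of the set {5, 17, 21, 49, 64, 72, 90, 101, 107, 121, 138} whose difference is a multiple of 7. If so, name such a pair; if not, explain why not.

5 mod 7 = 5 and 138 mod 7 = 5, so 138 − 5 = 133 = 19·7.

5 and 138 are such a pair.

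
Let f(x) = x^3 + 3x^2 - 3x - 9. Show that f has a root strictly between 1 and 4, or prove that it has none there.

Such a root exists.

f(1) = -8 and f(4) = 91, which have opposite signs.
As a polynomial, f is continuous on every closed interval.
By the Intermediate Value Theorem, f takes the value 0 somewhere in the open interval.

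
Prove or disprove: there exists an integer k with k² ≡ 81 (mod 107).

k = 98

Take k = 98. Then 98² = 9604 = 89·107 + 81, so 98² ≡ 81 (mod 107).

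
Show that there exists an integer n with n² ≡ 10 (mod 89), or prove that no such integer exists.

n = 59

Take n = 59. Then 59² = 3481 = 39·89 + 10, so 59² ≡ 10 (mod 89).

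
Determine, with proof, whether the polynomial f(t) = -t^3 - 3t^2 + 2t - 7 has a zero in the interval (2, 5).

f(2) = -23 and f(5) = -197, both negative, so a sign-change argument is unavailable; we show f keeps this sign on the whole interval.
Substitute t = 2 + u, where 0 < u < 3 on the interval. Expanding, f(2 + u) = -u^3 - 9u^2 - 22u - 23.
All 4 nonzero coefficients of this polynomial in u are negative; hence for u > 0 the value is a sum of negative terms (the constant -23 among them).
So f is strictly negative on (2, 5); no root exists in the interval.

f has no root in that interval.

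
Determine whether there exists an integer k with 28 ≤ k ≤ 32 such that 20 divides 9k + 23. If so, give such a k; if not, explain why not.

The values of 9k + 23 for k = 28, 29, …, 32 are 275, 284, 293, 302, 311; reduced mod 20 these are 15, 4, 13, 2, 11.
The residue 0 does not occur, so no k in [28, 32] makes 9k + 23 a multiple of 20.

No, no such integer k in that range exists.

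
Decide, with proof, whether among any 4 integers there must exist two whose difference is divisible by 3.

Yes, this is always true.

Each integer lies in one of the 3 residue classes modulo 3.
Placing 4 integers into 3 classes, some class receives at least two — say a and b.
Their difference a − b is then a multiple of 3.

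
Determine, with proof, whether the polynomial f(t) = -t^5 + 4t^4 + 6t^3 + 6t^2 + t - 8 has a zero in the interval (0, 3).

Yes, f has a root in the interval.

f(0) = -8 and f(3) = 292, which have opposite signs.
As a polynomial, f is continuous on every closed interval.
By the Intermediate Value Theorem, f takes the value 0 somewhere in the open interval.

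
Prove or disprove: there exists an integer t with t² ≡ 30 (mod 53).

No such integer exists.

Apply Euler's criterion with the prime 53: 30 is a quadratic residue iff 30^26 ≡ 1 (mod 53), and a non-residue iff it is ≡ −1.
Repeated squaring mod 53: 30^2 = 900 ≡ 52; 30^4 ≡ 52² = 2704 ≡ 1; 30^8 ≡ 1² = 1 ≡ 1; 30^16 ≡ 1² = 1 ≡ 1.
Since 26 = 16 + 8 + 2, 30^26 ≡ 1 · 1 · 52; multiplying out mod 53: 1·1 = 1 ≡ 1, then 1·52 = 52 ≡ 52. Thus 30^26 ≡ 52 ≡ −1 (mod 53).
The value −1 means 30 is a non-residue modulo 53, so t² ≡ 30 (mod 53) is impossible.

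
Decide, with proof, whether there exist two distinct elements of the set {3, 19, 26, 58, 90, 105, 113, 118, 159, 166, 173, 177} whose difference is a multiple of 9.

Yes: 19 and 118.

19 mod 9 = 1 and 118 mod 9 = 1, so 118 − 19 = 99 = 11·9.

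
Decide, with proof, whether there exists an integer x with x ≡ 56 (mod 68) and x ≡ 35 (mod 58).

Reduce both congruences modulo 2, which divides 68 and 58: they say x ≡ 56 (mod 2) and x ≡ 35 (mod 2).
These are incompatible: 56 − 35 = 21 is not divisible by 2.
Hence the system has no solution.

There is no such integer.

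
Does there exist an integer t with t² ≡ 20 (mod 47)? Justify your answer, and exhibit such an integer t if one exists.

Apply Euler's criterion with the prime 47: 20 is a quadratic residue iff 20^23 ≡ 1 (mod 47), and a non-residue iff it is ≡ −1.
Repeated squaring mod 47: 20^2 = 400 ≡ 24; 20^4 ≡ 24² = 576 ≡ 12; 20^8 ≡ 12² = 144 ≡ 3; 20^16 ≡ 3² = 9 ≡ 9.
Since 23 = 16 + 4 + 2 + 1, 20^23 ≡ 9 · 12 · 24 · 20; multiplying out mod 47: 9·12 = 108 ≡ 14, then 14·24 = 336 ≡ 7, then 7·20 = 140 ≡ 46. Thus 20^23 ≡ 46 ≡ −1 (mod 47).
The value −1 means 20 is a non-residue modulo 47, so t² ≡ 20 (mod 47) is impossible.

There is no such integer.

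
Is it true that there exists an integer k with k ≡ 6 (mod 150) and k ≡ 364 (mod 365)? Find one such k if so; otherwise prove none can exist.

No, no such integer exists.

Both moduli are multiples of 5 = gcd(150, 365), so any solution would satisfy k ≡ 6 and k ≡ 364 modulo 5 simultaneously.
These are incompatible: 6 − 364 = -358 is not divisible by 5.
So no integer satisfies both congruences.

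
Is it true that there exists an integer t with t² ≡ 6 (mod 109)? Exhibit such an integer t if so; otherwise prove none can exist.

109 is prime, so by Euler's criterion 6 is a square mod 109 iff 6^((109−1)/2) = 6^54 ≡ 1 (mod 109).
Squaring successively (mod 109): 6^2 = 36 ≡ 36; 6^4 ≡ 36² = 1296 ≡ 97; 6^8 ≡ 97² = 9409 ≡ 35; 6^16 ≡ 35² = 1225 ≡ 26; 6^32 ≡ 26² = 676 ≡ 22.
Since 54 = 32 + 16 + 4 + 2, 6^54 ≡ 22 · 26 · 97 · 36; multiplying out mod 109: 22·26 = 572 ≡ 27, then 27·97 = 2619 ≡ 3, then 3·36 = 108 ≡ 108. Thus 6^54 ≡ 108 ≡ −1 (mod 109).
By Euler's criterion 6 is a quadratic non-residue mod 109: no t satisfies t² ≡ 6 (mod 109).

No such integer exists.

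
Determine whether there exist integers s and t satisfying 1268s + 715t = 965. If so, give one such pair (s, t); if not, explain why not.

Since gcd(1268, 715) = 1, every integer is an integer combination of 1268 and 715.
Dividing repeatedly: 1268 = 1·715 + 553, 715 = 1·553 + 162, 553 = 3·162 + 67, 162 = 2·67 + 28, 67 = 2·28 + 11, 28 = 2·11 + 6, 11 = 1·6 + 5, 6 = 1·5 + 1, 5 = 5·1 + 0.
Back-substituting, 1 = 6 − 1·5 = 6 − (11 − 1·6) = −11 + 2·6 = −11 + 2·(28 − 2·11) = 2·28 − 5·11 = 2·28 − 5·(67 − 2·28) = −5·67 + 12·28 = −5·67 + 12·(162 − 2·67) = 12·162 − 29·67 = 12·162 − 29·(553 − 3·162) = −29·553 + 99·162 = −29·553 + 99·(715 − 1·553) = 99·715 − 128·553 = 99·715 − 128·(1268 − 1·715) = −128·1268 + 227·715; that is, 1268·(-128) + 715·227 = 1.
Multiplying through by 965: s = (-128)·965 = -123520, t = 227·965 = 219055 is a solution.
The general solution is s = -123520 + 715k, t = 219055 − 1268k; taking k = 173 gives the smaller pair s = 175, t = -309.
Check: 1268·175 + 715·(-309) = 221900 − 220935 = 965. ✓

s = 175, t = -309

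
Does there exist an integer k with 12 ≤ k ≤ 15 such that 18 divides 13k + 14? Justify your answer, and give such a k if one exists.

For k = 12, 13, 14, 15 the values of 13k + 14 modulo 18 are 8, 3, 16, 11 respectively.
None is 0, so 18 never divides 13k + 14 on this range.

No, no such integer k in that range exists.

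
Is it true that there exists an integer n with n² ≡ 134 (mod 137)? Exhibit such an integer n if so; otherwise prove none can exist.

No such integer exists.

137 is prime, so by Euler's criterion 134 is a square mod 137 iff 134^((137−1)/2) = 134^68 ≡ 1 (mod 137).
Squaring successively (mod 137): 134^2 = 17956 ≡ 9; 134^4 ≡ 9² = 81 ≡ 81; 134^8 ≡ 81² = 6561 ≡ 122; 134^16 ≡ 122² = 14884 ≡ 88; 134^32 ≡ 88² = 7744 ≡ 72; 134^64 ≡ 72² = 5184 ≡ 115.
Since 68 = 64 + 4, 134^68 ≡ 115 · 81; multiplying out mod 137: 115·81 = 9315 ≡ 136. Thus 134^68 ≡ 136 ≡ −1 (mod 137).
By Euler's criterion 134 is a quadratic non-residue mod 137: no n satisfies n² ≡ 134 (mod 137).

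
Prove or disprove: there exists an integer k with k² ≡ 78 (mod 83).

Take k = 59. Then 59² = 3481 = 41·83 + 78, so 59² ≡ 78 (mod 83).

k = 59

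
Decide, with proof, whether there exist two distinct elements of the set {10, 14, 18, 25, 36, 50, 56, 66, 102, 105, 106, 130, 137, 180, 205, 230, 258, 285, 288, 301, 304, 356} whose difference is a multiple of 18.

14 and 50 are such a pair.

14 mod 18 = 14 and 50 mod 18 = 14, so 50 − 14 = 36 = 2·18.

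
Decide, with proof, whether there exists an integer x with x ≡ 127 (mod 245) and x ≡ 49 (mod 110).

Both moduli are multiples of 5 = gcd(245, 110), so any solution would satisfy x ≡ 127 and x ≡ 49 modulo 5 simultaneously.
These are incompatible: 127 − 49 = 78 is not divisible by 5.
Hence the system has no solution.

There is no such integer.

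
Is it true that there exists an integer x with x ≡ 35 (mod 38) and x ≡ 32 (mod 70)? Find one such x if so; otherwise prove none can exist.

There is no such integer.

Reduce both congruences modulo 2, which divides 38 and 70: they say x ≡ 35 (mod 2) and x ≡ 32 (mod 2).
These are incompatible: 35 − 32 = 3 is not divisible by 2.
Therefore no such x exists.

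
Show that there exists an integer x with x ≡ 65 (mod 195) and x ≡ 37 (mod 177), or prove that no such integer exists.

No such integer exists.

Reduce both congruences modulo 3, which divides 195 and 177: they say x ≡ 65 (mod 3) and x ≡ 37 (mod 3).
These are incompatible: 65 − 37 = 28 is not divisible by 3.
So no integer satisfies both congruences.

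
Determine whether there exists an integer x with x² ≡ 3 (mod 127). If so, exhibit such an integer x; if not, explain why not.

127 is prime, so by Euler's criterion 3 is a square mod 127 iff 3^((127−1)/2) = 3^63 ≡ 1 (mod 127).
Squaring successively (mod 127): 3^2 = 9 ≡ 9; 3^4 ≡ 9² = 81 ≡ 81; 3^8 ≡ 81² = 6561 ≡ 84; 3^16 ≡ 84² = 7056 ≡ 71; 3^32 ≡ 71² = 5041 ≡ 88.
Since 63 = 32 + 16 + 8 + 4 + 2 + 1, 3^63 ≡ 88 · 71 · 84 · 81 · 9 · 3; multiplying out mod 127: 88·71 = 6248 ≡ 25, then 25·84 = 2100 ≡ 68, then 68·81 = 5508 ≡ 47, then 47·9 = 423 ≡ 42, then 42·3 = 126 ≡ 126. Thus 3^63 ≡ 126 ≡ −1 (mod 127).
By Euler's criterion 3 is a quadratic non-residue mod 127: no x satisfies x² ≡ 3 (mod 127).

No such integer exists.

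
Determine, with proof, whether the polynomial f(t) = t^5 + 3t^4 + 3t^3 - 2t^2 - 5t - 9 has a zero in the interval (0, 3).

f(0) = -9 and f(3) = 525, which have opposite signs.
f is continuous everywhere (it is a polynomial), in particular on [0, 3].
By the Intermediate Value Theorem, f takes the value 0 somewhere in the open interval.

Yes, f has a root in the interval.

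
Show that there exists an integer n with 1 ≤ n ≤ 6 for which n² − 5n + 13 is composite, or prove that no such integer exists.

n = 4

At n = 4: 4² − 5·4 + 13 = 9 = 3·3, which is composite.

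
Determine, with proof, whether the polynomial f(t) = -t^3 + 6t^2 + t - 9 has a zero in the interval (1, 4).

Such a root exists.

f(1) = -3 and f(4) = 27, which have opposite signs.
f is continuous everywhere (it is a polynomial), in particular on [1, 4].
By the Intermediate Value Theorem f must vanish at some point of (1, 4).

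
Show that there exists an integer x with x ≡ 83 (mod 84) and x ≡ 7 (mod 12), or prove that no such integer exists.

No, no such integer exists.

Reduce both congruences modulo 12, which divides 84 and 12: they say x ≡ 83 (mod 12) and x ≡ 7 (mod 12).
But 83 mod 12 = 11 while 7 mod 12 = 7, a contradiction.
Hence the system has no solution.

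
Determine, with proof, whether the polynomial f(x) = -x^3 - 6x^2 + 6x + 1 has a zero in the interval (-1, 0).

Yes, f has a root in the interval.

f(-1) = -10 and f(0) = 1, which have opposite signs.
As a polynomial, f is continuous on every closed interval.
By the Intermediate Value Theorem f must vanish at some point of (-1, 0).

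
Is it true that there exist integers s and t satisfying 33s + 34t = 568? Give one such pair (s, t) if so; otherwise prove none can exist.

33 and 34 are coprime, so 33s + 34t ranges over all of ℤ.
Euclidean algorithm: 34 = 1·33 + 1, 33 = 33·1 + 0.
Working back up the chain: 1 = 34 − 1·33. So 33·(-1) + 34·1 = 1.
Scaling by 568 gives the particular solution (s, t) = (-568, 568).
The general solution is s = -568 + 34k, t = 568 − 33k; taking k = 17 gives the smaller pair s = 10, t = 7.
Indeed 33·10 + 34·7 = 330 + 238 = 568.

s = 10, t = 7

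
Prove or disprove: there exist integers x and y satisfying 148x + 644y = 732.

Since gcd(148, 644) = 4 and 732 = 4·183, Bézout's identity guarantees a solution.
Dividing through by 4 reduces the equation to 37x + 161y = 183.
Run the Euclidean algorithm on 161 and 37: 161 = 4·37 + 13, 37 = 2·13 + 11, 13 = 1·11 + 2, 11 = 5·2 + 1, 2 = 2·1 + 0.
Working back up the chain: 1 = 11 − 5·2 = 11 − 5·(13 − 1·11) = −5·13 + 6·11 = −5·13 + 6·(37 − 2·13) = 6·37 − 17·13 = 6·37 − 17·(161 − 4·37) = −17·161 + 74·37. So 37·74 + 161·(-17) = 1.
Multiplying through by 183: x = 74·183 = 13542, y = (-17)·183 = -3111 is a solution.
Subtracting 84·161 from x and adding 84·37 to y gives the tidier solution (18, -3).
Indeed 148·18 + 644·(-3) = 2664 − 1932 = 732.

x = 18, y = -3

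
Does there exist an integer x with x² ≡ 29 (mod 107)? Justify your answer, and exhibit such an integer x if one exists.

Take x = 52. Then 52² = 2704 = 25·107 + 29, so 52² ≡ 29 (mod 107).

x = 52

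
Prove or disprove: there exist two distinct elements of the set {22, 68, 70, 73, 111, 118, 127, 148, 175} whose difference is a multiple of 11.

Residues mod 11: 22↦0, 68↦2, 70↦4, 73↦7, 111↦1, 118↦8, 127↦6, 148↦5, 175↦10.
No residue repeats among the 9 elements, so no pair has difference ≡ 0 (mod 11).

There is no such pair.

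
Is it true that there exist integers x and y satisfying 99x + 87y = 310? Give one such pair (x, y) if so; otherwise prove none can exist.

gcd(99, 87) = 3, so every integer of the form 99x + 87y is a multiple of 3.
However 310 leaves remainder 1 on division by 3.
So the equation is unsolvable over ℤ.

There are no such integers.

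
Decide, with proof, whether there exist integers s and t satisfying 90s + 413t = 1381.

90 and 413 are coprime, so 90s + 413t ranges over all of ℤ.
Run the Euclidean algorithm on 413 and 90: 413 = 4·90 + 53, 90 = 1·53 + 37, 53 = 1·37 + 16, 37 = 2·16 + 5, 16 = 3·5 + 1, 5 = 5·1 + 0.
Unwinding: 1 = 16 − 3·5 = 16 − 3·(37 − 2·16) = −3·37 + 7·16 = −3·37 + 7·(53 − 1·37) = 7·53 − 10·37 = 7·53 − 10·(90 − 1·53) = −10·90 + 17·53 = −10·90 + 17·(413 − 4·90) = 17·413 − 78·90, i.e. 90·(-78) + 413·17 = 1.
Scaling by 1381 gives the particular solution (s, t) = (-107718, 23477).
The general solution is s = -107718 + 413k, t = 23477 − 90k; taking k = 261 gives the smaller pair s = 75, t = -13.
Check: 90·75 + 413·(-13) = 6750 − 5369 = 1381. ✓

s = 75, t = -13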